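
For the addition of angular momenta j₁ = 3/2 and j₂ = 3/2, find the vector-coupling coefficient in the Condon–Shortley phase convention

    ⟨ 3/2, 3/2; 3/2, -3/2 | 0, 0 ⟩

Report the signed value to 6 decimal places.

+√(1/4) = +0.500000

j₁+j₂−J=3  J+j₁−j₂=0  J−j₁+j₂=0  j₁+j₂+J+1=4
(j₁±m₁, j₂±m₂, J±M) = (3,0,0,3,0,0)
P² = 9
sum k=0..0:
  [0] +1/6 = 1/6
S = 1/6
C² = P²·S² = 1/4 ; C = +0.500000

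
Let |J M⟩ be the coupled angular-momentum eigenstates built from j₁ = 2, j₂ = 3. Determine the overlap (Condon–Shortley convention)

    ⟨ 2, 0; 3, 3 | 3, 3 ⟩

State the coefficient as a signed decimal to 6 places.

+0.645497

√[7·2!2!4!/9! · 2!2!6!0!6!0!] = √(3840)
  +(−1)^2/∏(2,0,0,4,2,0)! = 1/96  (running 1/96)
⟨..|..⟩ = √(3840)·(1/96) = +0.645497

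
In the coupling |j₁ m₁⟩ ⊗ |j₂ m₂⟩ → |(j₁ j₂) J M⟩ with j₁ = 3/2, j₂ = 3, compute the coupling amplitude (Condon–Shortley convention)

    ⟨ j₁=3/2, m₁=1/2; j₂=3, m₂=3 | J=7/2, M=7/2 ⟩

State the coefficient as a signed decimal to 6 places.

−√(2/3) ≈ -0.816497

√[8·1!2!5!/9! · 2!1!6!0!7!0!] = √(38400)
  +(−1)^1/∏(1,0,0,5,2,0)! = -1/240  (running -1/240)
⟨..|..⟩ = √(38400)·(-1/240) = -0.816497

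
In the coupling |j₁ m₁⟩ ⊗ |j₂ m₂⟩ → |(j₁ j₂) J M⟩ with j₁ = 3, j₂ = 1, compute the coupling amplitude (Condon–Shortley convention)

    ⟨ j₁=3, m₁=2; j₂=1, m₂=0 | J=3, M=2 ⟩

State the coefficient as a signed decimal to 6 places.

√[7·1!5!1!/8! · 5!1!1!1!5!1!] = √(300)
  +(−1)^0/∏(0,1,1,1,4,0)! = 1/24  (running 1/24)
  +(−1)^1/∏(1,0,0,0,5,1)! = -1/120  (running 1/30)
⟨..|..⟩ = √(300)·(1/30) = +0.577350

+√(1/3) ≈ +0.577350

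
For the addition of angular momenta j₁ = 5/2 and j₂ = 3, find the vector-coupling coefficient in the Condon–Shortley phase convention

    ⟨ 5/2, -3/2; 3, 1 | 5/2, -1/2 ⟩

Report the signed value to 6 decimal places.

+0.169031  (= +√(1/35))

triangle: 3!×2!×3!/9! = 72/362880
(j±m)!: 1!×4!×4!×2!×2!×3! = 13824
prefactor² = (2J+1)×Δ×N² = 576/35
  k=2: +1/(2!×1!×2!×2!×0!×1!) = 1/8
  k=3: −1/(3!×0!×1!×1!×1!×2!) = -1/12
Σ = 1/24  ⇒  CG² = 576/35×1/24² = 1/35
CG = +√(1/35) = +0.169031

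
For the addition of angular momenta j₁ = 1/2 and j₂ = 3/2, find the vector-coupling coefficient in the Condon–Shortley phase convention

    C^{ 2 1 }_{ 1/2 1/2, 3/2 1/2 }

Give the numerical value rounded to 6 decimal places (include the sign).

triangle: 0!*1!*3!/5! = 6/120
(j±m)!: 1!*0!*2!*1!*3!*1! = 12
prefactor² = (2J+1)*Δ*N² = 3
  k=0: +1/(0!*0!*0!*2!*1!*1!) = 1/2
Σ = 1/2  ⇒  CG² = 3*1/2² = 3/4
CG = +√(3/4) = +0.866025

+0.866025  (= +√(3/4))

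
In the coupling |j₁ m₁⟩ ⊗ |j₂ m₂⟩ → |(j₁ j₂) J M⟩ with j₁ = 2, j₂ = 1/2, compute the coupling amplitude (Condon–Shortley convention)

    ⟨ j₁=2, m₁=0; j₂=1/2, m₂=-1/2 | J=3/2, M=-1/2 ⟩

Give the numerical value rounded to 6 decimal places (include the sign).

+√(2/5) = +0.632456

triangle: 1!·3!·0!/5! = 6/120
(j±m)!: 2!·2!·0!·1!·1!·2! = 8
prefactor² = (2J+1)·Δ·N² = 8/5
  k=0: +1/(0!·1!·2!·0!·1!·0!) = 1/2
Σ = 1/2  ⇒  CG² = 8/5·1/2² = 2/5
CG = +√(2/5) = +0.632456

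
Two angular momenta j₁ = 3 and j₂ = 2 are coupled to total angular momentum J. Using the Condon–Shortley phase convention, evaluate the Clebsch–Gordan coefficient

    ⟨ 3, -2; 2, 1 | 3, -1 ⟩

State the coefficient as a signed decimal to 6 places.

+0.500000

triangle: 2!·4!·2!/9! = 96/362880
(j±m)!: 1!·5!·3!·1!·2!·4! = 34560
prefactor² = (2J+1)·Δ·N² = 64
  k=1: −1/(1!·1!·4!·2!·0!·0!) = -1/48
  k=2: +1/(2!·0!·3!·1!·1!·1!) = 1/12
Σ = 1/16  ⇒  CG² = 64·1/16² = 1/4
CG = +√(1/4) = +0.500000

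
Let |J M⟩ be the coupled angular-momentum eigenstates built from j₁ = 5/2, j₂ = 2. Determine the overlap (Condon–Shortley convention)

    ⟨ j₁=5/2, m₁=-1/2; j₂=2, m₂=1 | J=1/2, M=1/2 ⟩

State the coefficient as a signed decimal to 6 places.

triangle: 4!·1!·0!/6! = 24/720
(j±m)!: 2!·3!·3!·1!·1!·0! = 72
prefactor² = (2J+1)·Δ·N² = 24/5
  k=3: −1/(3!·1!·0!·0!·1!·0!) = -1/6
Σ = -1/6  ⇒  CG² = 24/5·(-1/6)² = 2/15
CG = −√(2/15) = -0.365148

−√(2/15) ≈ -0.365148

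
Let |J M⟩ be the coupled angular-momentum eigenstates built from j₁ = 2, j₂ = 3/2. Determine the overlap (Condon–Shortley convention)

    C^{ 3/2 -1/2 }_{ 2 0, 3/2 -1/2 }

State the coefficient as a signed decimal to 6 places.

-0.447214

j₁+j₂−J=2  J+j₁−j₂=2  J−j₁+j₂=1  j₁+j₂+J+1=6
(j₁±m₁, j₂±m₂, J±M) = (2,2,1,2,1,2)
P² = 16/45
sum k=0..1:
  [0] +1/4 = 1/4
  [1] −1/1 = -1
S = -3/4
C² = P²·S² = 1/5 ; C = -0.447214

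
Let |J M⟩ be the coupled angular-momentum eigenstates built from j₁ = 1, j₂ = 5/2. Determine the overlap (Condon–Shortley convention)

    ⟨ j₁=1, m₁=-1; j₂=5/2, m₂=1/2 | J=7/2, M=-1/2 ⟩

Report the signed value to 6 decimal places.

+√(2/7) ≈ +0.534522

√[8·0!2!5!/8! · 0!2!3!2!3!4!] = √(1152/7)
  +(−1)^0/∏(0,0,2,3,0,2)! = 1/24  (running 1/24)
⟨..|..⟩ = √(1152/7)·(1/24) = +0.534522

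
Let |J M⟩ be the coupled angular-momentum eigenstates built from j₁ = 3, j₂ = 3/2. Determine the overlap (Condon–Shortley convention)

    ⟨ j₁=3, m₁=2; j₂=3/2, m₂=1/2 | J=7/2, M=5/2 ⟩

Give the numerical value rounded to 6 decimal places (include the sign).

+√(1/7) ≈ +0.377964

j₁+j₂−J=1  J+j₁−j₂=5  J−j₁+j₂=2  j₁+j₂+J+1=9
(j₁±m₁, j₂±m₂, J±M) = (5,1,2,1,6,1)
P² = 6400/7
sum k=0..1:
  [0] +1/48 = 1/48
  [1] −1/120 = -1/120
S = 1/80
C² = P²·S² = 1/7 ; C = +0.377964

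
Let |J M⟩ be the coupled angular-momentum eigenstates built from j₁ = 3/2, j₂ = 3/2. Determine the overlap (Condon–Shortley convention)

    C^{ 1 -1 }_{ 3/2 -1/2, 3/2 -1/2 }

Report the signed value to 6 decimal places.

−√(2/5) ≈ -0.632456

√[3·2!1!1!/5! · 1!2!1!2!0!2!] = √(2/5)
  +(−1)^1/∏(1,1,1,0,0,1)! = -1  (running -1)
⟨..|..⟩ = √(2/5)·(-1) = -0.632456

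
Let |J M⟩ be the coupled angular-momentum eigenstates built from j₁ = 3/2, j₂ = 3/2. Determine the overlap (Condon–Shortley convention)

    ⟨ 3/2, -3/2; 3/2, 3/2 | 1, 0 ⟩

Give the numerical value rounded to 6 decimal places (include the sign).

triangle: 2!×1!×1!/5! = 2/120
(j±m)!: 0!×3!×3!×0!×1!×1! = 36
prefactor² = (2J+1)×Δ×N² = 9/5
  k=2: +1/(2!×0!×1!×1!×0!×0!) = 1/2
Σ = 1/2  ⇒  CG² = 9/5×1/2² = 9/20
CG = +√(9/20) = +0.670820

+√(9/20) ≈ +0.670820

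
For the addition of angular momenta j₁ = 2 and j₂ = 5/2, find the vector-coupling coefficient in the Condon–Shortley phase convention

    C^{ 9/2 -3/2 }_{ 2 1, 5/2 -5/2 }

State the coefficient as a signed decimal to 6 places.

√[10·0!4!5!/10! · 3!1!0!5!3!6!] = √(172800/7)
  +(−1)^0/∏(0,0,1,0,3,5)! = 1/720  (running 1/720)
⟨..|..⟩ = √(172800/7)·(1/720) = +0.218218

+0.218218  (= +√(1/21))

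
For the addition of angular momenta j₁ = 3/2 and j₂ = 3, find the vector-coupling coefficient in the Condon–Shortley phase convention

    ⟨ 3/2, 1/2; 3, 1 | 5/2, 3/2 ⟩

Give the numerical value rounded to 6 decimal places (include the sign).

−√(7/20) ≈ -0.591608

triangle: 2!·1!·4!/8! = 48/40320
(j±m)!: 2!·1!·4!·2!·4!·1! = 2304
prefactor² = (2J+1)·Δ·N² = 576/35
  k=0: +1/(0!·2!·1!·4!·0!·0!) = 1/48
  k=1: −1/(1!·1!·0!·3!·1!·1!) = -1/6
Σ = -7/48  ⇒  CG² = 576/35·(-7/48)² = 7/20
CG = −√(7/20) = -0.591608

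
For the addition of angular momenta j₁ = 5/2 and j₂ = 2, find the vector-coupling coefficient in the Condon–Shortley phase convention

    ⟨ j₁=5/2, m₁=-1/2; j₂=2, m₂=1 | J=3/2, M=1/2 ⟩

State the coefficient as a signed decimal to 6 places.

triangle: 3!·2!·1!/7! = 12/5040
(j±m)!: 2!·3!·3!·1!·2!·1! = 144
prefactor² = (2J+1)·Δ·N² = 48/35
  k=2: +1/(2!·1!·1!·1!·1!·0!) = 1/2
  k=3: −1/(3!·0!·0!·0!·2!·1!) = -1/12
Σ = 5/12  ⇒  CG² = 48/35·5/12² = 5/21
CG = +√(5/21) = +0.487950

+0.487950  (= +√(5/21))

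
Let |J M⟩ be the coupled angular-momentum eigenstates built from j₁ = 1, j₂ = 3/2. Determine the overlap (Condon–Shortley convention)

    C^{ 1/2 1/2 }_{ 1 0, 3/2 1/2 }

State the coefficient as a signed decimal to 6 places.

-0.577350  (= −√(1/3))

√[2·2!0!1!/4! · 1!1!2!1!1!0!] = √(1/3)
  +(−1)^1/∏(1,1,0,1,0,0)! = -1  (running -1)
⟨..|..⟩ = √(1/3)·(-1) = -0.577350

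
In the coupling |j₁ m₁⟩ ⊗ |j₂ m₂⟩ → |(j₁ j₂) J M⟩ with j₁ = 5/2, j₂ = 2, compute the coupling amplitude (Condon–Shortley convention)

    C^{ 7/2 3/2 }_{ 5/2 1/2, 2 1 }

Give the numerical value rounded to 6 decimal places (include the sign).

j₁+j₂−J=1  J+j₁−j₂=4  J−j₁+j₂=3  j₁+j₂+J+1=9
(j₁±m₁, j₂±m₂, J±M) = (3,2,3,1,5,2)
P² = 384/7
sum k=0..1:
  [0] +1/24 = 1/24
  [1] −1/12 = -1/12
S = -1/24
C² = P²·S² = 2/21 ; C = -0.308607

-0.308607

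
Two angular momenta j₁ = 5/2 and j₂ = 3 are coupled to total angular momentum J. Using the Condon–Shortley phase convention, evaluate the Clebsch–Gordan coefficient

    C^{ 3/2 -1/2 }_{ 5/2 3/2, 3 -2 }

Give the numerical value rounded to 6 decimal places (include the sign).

triangle: 4!*1!*2!/8! = 48/40320
(j±m)!: 4!*1!*1!*5!*1!*2! = 5760
prefactor² = (2J+1)*Δ*N² = 192/7
  k=0: +1/(0!*4!*1!*1!*0!*1!) = 1/24
  k=1: −1/(1!*3!*0!*0!*1!*2!) = -1/12
Σ = -1/24  ⇒  CG² = 192/7*(-1/24)² = 1/21
CG = −√(1/21) = -0.218218

-0.218218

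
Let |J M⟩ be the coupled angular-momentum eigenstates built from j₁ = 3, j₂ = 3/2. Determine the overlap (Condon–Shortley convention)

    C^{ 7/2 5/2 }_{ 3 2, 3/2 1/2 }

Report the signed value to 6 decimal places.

√[8·1!5!2!/9! · 5!1!2!1!6!1!] = √(6400/7)
  +(−1)^0/∏(0,1,1,2,4,0)! = 1/48  (running 1/48)
  +(−1)^1/∏(1,0,0,1,5,1)! = -1/120  (running 1/80)
⟨..|..⟩ = √(6400/7)·(1/80) = +0.377964

+0.377964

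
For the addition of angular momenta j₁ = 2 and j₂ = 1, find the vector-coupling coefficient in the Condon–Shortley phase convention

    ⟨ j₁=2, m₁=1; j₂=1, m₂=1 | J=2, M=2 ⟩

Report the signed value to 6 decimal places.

√[5·1!3!1!/6! · 3!1!2!0!4!0!] = √(12)
  +(−1)^1/∏(1,0,0,1,3,0)! = -1/6  (running -1/6)
⟨..|..⟩ = √(12)·(-1/6) = -0.577350

-0.577350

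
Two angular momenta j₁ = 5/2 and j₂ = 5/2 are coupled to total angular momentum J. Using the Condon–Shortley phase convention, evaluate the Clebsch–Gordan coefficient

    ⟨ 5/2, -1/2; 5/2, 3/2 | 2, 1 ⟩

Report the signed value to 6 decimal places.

+√(1/7) ≈ +0.377964

j₁+j₂−J=3  J+j₁−j₂=2  J−j₁+j₂=2  j₁+j₂+J+1=8
(j₁±m₁, j₂±m₂, J±M) = (2,3,4,1,3,1)
P² = 36/7
sum k=2..3:
  [2] +1/4 = 1/4
  [3] −1/12 = -1/12
S = 1/6
C² = P²·S² = 1/7 ; C = +0.377964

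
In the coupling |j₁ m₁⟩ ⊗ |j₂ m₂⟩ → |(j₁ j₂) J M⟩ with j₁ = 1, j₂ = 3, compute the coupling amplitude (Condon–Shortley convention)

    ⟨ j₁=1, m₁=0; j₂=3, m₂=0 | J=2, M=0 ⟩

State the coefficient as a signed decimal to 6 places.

triangle: 2!·0!·4!/7! = 48/5040
(j±m)!: 1!·1!·3!·3!·2!·2! = 144
prefactor² = (2J+1)·Δ·N² = 48/7
  k=1: −1/(1!·1!·0!·2!·0!·2!) = -1/4
Σ = -1/4  ⇒  CG² = 48/7·(-1/4)² = 3/7
CG = −√(3/7) = -0.654654

-0.654654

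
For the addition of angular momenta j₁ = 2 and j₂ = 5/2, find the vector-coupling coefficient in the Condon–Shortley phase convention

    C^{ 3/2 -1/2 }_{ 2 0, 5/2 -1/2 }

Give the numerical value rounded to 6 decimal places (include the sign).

triangle: 3!*1!*2!/7! = 12/5040
(j±m)!: 2!*2!*2!*3!*1!*2! = 96
prefactor² = (2J+1)*Δ*N² = 32/35
  k=1: −1/(1!*2!*1!*1!*0!*1!) = -1/2
  k=2: +1/(2!*1!*0!*0!*1!*2!) = 1/4
Σ = -1/4  ⇒  CG² = 32/35*(-1/4)² = 2/35
CG = −√(2/35) = -0.239046

-0.239046  (= −√(2/35))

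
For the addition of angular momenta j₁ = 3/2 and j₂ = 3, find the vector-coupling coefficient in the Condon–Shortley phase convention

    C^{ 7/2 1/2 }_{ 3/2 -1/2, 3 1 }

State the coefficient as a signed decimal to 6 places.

triangle: 1!×2!×5!/9! = 240/362880
(j±m)!: 1!×2!×4!×2!×4!×3! = 13824
prefactor² = (2J+1)×Δ×N² = 512/7
  k=0: +1/(0!×1!×2!×4!×0!×1!) = 1/48
  k=1: −1/(1!×0!×1!×3!×1!×2!) = -1/12
Σ = -1/16  ⇒  CG² = 512/7×(-1/16)² = 2/7
CG = −√(2/7) = -0.534522

-0.534522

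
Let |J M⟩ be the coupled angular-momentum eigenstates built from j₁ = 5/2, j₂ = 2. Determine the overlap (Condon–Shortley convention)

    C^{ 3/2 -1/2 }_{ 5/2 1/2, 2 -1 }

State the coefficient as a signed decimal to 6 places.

−√(5/21) = -0.487950

√[4·3!2!1!/7! · 3!2!1!3!1!2!] = √(48/35)
  +(−1)^0/∏(0,3,2,1,0,0)! = 1/12  (running 1/12)
  +(−1)^1/∏(1,2,1,0,1,1)! = -1/2  (running -5/12)
⟨..|..⟩ = √(48/35)·(-5/12) = -0.487950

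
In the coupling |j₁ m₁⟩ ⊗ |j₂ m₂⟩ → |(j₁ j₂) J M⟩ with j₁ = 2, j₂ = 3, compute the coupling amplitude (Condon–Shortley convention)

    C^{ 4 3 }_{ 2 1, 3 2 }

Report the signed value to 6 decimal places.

−√(1/20) = -0.223607

√[9·1!3!5!/10! · 3!1!5!1!7!1!] = √(6480)
  +(−1)^0/∏(0,1,1,5,2,0)! = 1/240  (running 1/240)
  +(−1)^1/∏(1,0,0,4,3,1)! = -1/144  (running -1/360)
⟨..|..⟩ = √(6480)·(-1/360) = -0.223607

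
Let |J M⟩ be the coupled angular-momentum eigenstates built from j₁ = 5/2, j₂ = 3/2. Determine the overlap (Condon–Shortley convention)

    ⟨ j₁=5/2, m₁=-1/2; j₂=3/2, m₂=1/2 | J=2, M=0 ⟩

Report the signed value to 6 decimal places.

−√(1/14) = -0.267261

triangle: 2!*3!*1!/7! = 12/5040
(j±m)!: 2!*3!*2!*1!*2!*2! = 96
prefactor² = (2J+1)*Δ*N² = 8/7
  k=1: −1/(1!*1!*2!*1!*1!*0!) = -1/2
  k=2: +1/(2!*0!*1!*0!*2!*1!) = 1/4
Σ = -1/4  ⇒  CG² = 8/7*(-1/4)² = 1/14
CG = −√(1/14) = -0.267261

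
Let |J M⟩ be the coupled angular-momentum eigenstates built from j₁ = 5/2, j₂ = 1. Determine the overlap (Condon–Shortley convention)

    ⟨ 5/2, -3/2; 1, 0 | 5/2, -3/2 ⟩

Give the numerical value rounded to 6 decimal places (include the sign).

-0.507093  (= −√(9/35))

triangle: 1!·4!·1!/7! = 24/5040
(j±m)!: 1!·4!·1!·1!·1!·4! = 576
prefactor² = (2J+1)·Δ·N² = 576/35
  k=0: +1/(0!·1!·4!·1!·0!·0!) = 1/24
  k=1: −1/(1!·0!·3!·0!·1!·1!) = -1/6
Σ = -1/8  ⇒  CG² = 576/35·(-1/8)² = 9/35
CG = −√(9/35) = -0.507093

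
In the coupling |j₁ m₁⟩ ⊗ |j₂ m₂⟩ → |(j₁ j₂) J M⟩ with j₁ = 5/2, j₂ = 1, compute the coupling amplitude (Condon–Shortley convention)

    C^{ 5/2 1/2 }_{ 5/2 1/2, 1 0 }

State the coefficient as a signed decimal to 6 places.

j₁+j₂−J=1  J+j₁−j₂=4  J−j₁+j₂=1  j₁+j₂+J+1=7
(j₁±m₁, j₂±m₂, J±M) = (3,2,1,1,3,2)
P² = 144/35
sum k=0..1:
  [0] +1/4 = 1/4
  [1] −1/6 = -1/6
S = 1/12
C² = P²·S² = 1/35 ; C = +0.169031

+0.169031  (= +√(1/35))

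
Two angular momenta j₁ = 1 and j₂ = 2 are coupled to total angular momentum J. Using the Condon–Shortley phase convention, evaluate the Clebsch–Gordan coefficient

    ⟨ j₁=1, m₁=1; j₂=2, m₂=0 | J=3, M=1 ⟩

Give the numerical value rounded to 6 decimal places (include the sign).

+0.632456

j₁+j₂−J=0  J+j₁−j₂=2  J−j₁+j₂=4  j₁+j₂+J+1=7
(j₁±m₁, j₂±m₂, J±M) = (2,0,2,2,4,2)
P² = 128/5
sum k=0..0:
  [0] +1/8 = 1/8
S = 1/8
C² = P²·S² = 2/5 ; C = +0.632456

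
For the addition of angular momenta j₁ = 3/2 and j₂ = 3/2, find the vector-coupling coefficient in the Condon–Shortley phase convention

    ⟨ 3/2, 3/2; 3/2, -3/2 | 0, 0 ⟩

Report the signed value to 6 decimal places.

√[1·3!0!0!/4! · 3!0!0!3!0!0!] = √(9)
  +(−1)^0/∏(0,3,0,0,0,0)! = 1/6  (running 1/6)
⟨..|..⟩ = √(9)·(1/6) = +0.500000

+0.500000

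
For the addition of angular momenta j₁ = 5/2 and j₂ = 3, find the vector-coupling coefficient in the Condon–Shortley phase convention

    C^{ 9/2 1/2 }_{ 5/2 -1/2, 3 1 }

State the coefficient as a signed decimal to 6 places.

−√(160/693) ≈ -0.480500

j₁+j₂−J=1  J+j₁−j₂=4  J−j₁+j₂=5  j₁+j₂+J+1=11
(j₁±m₁, j₂±m₂, J±M) = (2,3,4,2,5,4)
P² = 92160/77
sum k=0..1:
  [0] +1/144 = 1/144
  [1] −1/48 = -1/48
S = -1/72
C² = P²·S² = 160/693 ; C = -0.480500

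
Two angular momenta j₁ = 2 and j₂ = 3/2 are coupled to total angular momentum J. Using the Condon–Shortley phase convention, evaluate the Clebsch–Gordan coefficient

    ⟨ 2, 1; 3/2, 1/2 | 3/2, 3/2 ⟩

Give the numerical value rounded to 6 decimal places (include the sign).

−√(2/5) ≈ -0.632456

√[4·2!2!1!/6! · 3!1!2!1!3!0!] = √(8/5)
  +(−1)^1/∏(1,1,0,1,2,0)! = -1/2  (running -1/2)
⟨..|..⟩ = √(8/5)·(-1/2) = -0.632456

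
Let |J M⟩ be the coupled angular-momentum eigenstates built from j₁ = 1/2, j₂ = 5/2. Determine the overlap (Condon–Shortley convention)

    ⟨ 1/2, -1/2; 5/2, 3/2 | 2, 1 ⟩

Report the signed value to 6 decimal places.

triangle: 1!×0!×4!/6! = 24/720
(j±m)!: 0!×1!×4!×1!×3!×1! = 144
prefactor² = (2J+1)×Δ×N² = 24
  k=1: −1/(1!×0!×0!×3!×0!×1!) = -1/6
Σ = -1/6  ⇒  CG² = 24×(-1/6)² = 2/3
CG = −√(2/3) = -0.816497

-0.816497  (= −√(2/3))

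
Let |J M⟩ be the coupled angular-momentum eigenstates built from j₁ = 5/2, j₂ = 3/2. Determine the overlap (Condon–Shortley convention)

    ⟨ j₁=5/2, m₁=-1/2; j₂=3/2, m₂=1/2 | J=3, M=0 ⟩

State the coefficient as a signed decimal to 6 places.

−√(1/5) ≈ -0.447214

j₁+j₂−J=1  J+j₁−j₂=4  J−j₁+j₂=2  j₁+j₂+J+1=8
(j₁±m₁, j₂±m₂, J±M) = (2,3,2,1,3,3)
P² = 36/5
sum k=0..1:
  [0] +1/12 = 1/12
  [1] −1/4 = -1/4
S = -1/6
C² = P²·S² = 1/5 ; C = -0.447214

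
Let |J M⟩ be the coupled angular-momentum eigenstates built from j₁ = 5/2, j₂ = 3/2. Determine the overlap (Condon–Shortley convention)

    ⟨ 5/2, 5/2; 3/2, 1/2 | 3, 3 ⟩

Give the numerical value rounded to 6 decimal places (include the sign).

√[7·1!4!2!/8! · 5!0!2!1!6!0!] = √(1440)
  +(−1)^0/∏(0,1,0,2,4,0)! = 1/48  (running 1/48)
⟨..|..⟩ = √(1440)·(1/48) = +0.790569

+0.790569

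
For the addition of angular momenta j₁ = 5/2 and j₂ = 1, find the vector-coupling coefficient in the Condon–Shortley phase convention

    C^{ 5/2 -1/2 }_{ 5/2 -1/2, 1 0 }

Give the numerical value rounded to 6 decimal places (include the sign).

-0.169031  (= −√(1/35))

√[6·1!4!1!/7! · 2!3!1!1!2!3!] = √(144/35)
  +(−1)^0/∏(0,1,3,1,1,0)! = 1/6  (running 1/6)
  +(−1)^1/∏(1,0,2,0,2,1)! = -1/4  (running -1/12)
⟨..|..⟩ = √(144/35)·(-1/12) = -0.169031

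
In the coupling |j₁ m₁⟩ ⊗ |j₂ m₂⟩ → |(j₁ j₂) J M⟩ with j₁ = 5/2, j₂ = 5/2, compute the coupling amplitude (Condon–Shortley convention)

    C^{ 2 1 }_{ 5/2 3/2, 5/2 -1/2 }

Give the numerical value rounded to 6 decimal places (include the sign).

√[5·3!2!2!/8! · 4!1!2!3!3!1!] = √(36/7)
  +(−1)^0/∏(0,3,1,2,1,0)! = 1/12  (running 1/12)
  +(−1)^1/∏(1,2,0,1,2,1)! = -1/4  (running -1/6)
⟨..|..⟩ = √(36/7)·(-1/6) = -0.377964

−√(1/7) = -0.377964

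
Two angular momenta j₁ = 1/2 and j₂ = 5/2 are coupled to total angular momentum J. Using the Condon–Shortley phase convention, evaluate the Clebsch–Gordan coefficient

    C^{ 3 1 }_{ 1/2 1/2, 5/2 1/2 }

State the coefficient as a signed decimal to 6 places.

+0.816497

triangle: 0!*1!*5!/7! = 120/5040
(j±m)!: 1!*0!*3!*2!*4!*2! = 576
prefactor² = (2J+1)*Δ*N² = 96
  k=0: +1/(0!*0!*0!*3!*1!*2!) = 1/12
Σ = 1/12  ⇒  CG² = 96*1/12² = 2/3
CG = +√(2/3) = +0.816497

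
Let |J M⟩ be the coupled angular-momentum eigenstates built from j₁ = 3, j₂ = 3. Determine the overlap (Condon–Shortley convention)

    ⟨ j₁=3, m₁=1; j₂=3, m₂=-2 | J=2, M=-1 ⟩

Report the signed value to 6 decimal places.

−√(5/28) = -0.422577

j₁+j₂−J=4  J+j₁−j₂=2  J−j₁+j₂=2  j₁+j₂+J+1=9
(j₁±m₁, j₂±m₂, J±M) = (4,2,1,5,1,3)
P² = 320/7
sum k=0..1:
  [0] +1/48 = 1/48
  [1] −1/12 = -1/12
S = -1/16
C² = P²·S² = 5/28 ; C = -0.422577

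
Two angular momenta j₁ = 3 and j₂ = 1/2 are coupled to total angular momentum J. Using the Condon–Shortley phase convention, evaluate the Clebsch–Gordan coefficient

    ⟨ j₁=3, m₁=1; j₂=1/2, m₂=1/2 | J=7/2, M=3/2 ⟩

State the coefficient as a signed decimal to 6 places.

+√(5/7) ≈ +0.845154

j₁+j₂−J=0  J+j₁−j₂=6  J−j₁+j₂=1  j₁+j₂+J+1=8
(j₁±m₁, j₂±m₂, J±M) = (4,2,1,0,5,2)
P² = 11520/7
sum k=0..0:
  [0] +1/48 = 1/48
S = 1/48
C² = P²·S² = 5/7 ; C = +0.845154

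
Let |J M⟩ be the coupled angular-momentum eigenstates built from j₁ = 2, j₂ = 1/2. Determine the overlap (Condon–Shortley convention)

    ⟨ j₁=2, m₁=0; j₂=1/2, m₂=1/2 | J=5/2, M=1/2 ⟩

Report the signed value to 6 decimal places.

+√(3/5) = +0.774597

√[6·0!4!1!/6! · 2!2!1!0!3!2!] = √(48/5)
  +(−1)^0/∏(0,0,2,1,2,0)! = 1/4  (running 1/4)
⟨..|..⟩ = √(48/5)·(1/4) = +0.774597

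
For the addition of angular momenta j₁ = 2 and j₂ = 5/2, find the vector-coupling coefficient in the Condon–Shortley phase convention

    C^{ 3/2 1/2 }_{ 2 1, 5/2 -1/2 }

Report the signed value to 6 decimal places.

−√(5/21) = -0.487950

j₁+j₂−J=3  J+j₁−j₂=1  J−j₁+j₂=2  j₁+j₂+J+1=7
(j₁±m₁, j₂±m₂, J±M) = (3,1,2,3,2,1)
P² = 48/35
sum k=0..1:
  [0] +1/12 = 1/12
  [1] −1/2 = -1/2
S = -5/12
C² = P²·S² = 5/21 ; C = -0.487950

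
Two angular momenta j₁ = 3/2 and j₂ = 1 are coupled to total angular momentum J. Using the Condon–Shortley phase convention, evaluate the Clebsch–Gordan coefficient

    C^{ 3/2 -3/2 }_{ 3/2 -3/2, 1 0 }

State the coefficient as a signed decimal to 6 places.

√[4·1!2!1!/5! · 0!3!1!1!0!3!] = √(12/5)
  +(−1)^1/∏(1,0,2,0,0,1)! = -1/2  (running -1/2)
⟨..|..⟩ = √(12/5)·(-1/2) = -0.774597

−√(3/5) ≈ -0.774597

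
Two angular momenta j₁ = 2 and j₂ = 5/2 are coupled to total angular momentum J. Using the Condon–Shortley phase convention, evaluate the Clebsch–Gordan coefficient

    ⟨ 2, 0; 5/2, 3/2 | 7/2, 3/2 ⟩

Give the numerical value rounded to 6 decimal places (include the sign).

j₁+j₂−J=1  J+j₁−j₂=3  J−j₁+j₂=4  j₁+j₂+J+1=9
(j₁±m₁, j₂±m₂, J±M) = (2,2,4,1,5,2)
P² = 512/7
sum k=0..1:
  [0] +1/48 = 1/48
  [1] −1/12 = -1/12
S = -1/16
C² = P²·S² = 2/7 ; C = -0.534522

-0.534522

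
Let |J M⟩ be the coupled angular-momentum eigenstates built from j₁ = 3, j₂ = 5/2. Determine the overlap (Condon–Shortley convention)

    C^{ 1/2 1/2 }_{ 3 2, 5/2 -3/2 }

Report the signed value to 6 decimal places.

√[2·5!1!0!/7! · 5!1!1!4!1!0!] = √(960/7)
  +(−1)^1/∏(1,4,0,0,1,0)! = -1/24  (running -1/24)
⟨..|..⟩ = √(960/7)·(-1/24) = -0.487950

-0.487950  (= −√(5/21))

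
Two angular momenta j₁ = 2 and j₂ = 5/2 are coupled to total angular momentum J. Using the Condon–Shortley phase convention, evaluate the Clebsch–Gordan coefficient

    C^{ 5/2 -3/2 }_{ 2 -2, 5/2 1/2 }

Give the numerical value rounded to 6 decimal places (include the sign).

√[6·2!2!3!/8! · 0!4!3!2!1!4!] = √(864/35)
  +(−1)^2/∏(2,0,2,1,0,2)! = 1/8  (running 1/8)
⟨..|..⟩ = √(864/35)·(1/8) = +0.621059

+0.621059  (= +√(27/70))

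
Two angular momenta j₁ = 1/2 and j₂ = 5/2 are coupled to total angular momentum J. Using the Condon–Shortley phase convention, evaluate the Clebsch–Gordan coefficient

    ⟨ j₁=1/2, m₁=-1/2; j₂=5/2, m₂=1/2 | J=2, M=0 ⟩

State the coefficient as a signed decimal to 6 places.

−√(1/2) = -0.707107

j₁+j₂−J=1  J+j₁−j₂=0  J−j₁+j₂=4  j₁+j₂+J+1=6
(j₁±m₁, j₂±m₂, J±M) = (0,1,3,2,2,2)
P² = 8
sum k=1..1:
  [1] −1/4 = -1/4
S = -1/4
C² = P²·S² = 1/2 ; C = -0.707107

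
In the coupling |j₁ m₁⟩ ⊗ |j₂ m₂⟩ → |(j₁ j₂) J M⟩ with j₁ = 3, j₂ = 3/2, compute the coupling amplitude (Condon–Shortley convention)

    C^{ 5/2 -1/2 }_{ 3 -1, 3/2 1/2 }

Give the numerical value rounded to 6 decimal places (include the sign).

-0.119523

√[6·2!4!1!/8! · 2!4!2!1!2!3!] = √(288/35)
  +(−1)^1/∏(1,1,3,1,1,0)! = -1/6  (running -1/6)
  +(−1)^2/∏(2,0,2,0,2,1)! = 1/8  (running -1/24)
⟨..|..⟩ = √(288/35)·(-1/24) = -0.119523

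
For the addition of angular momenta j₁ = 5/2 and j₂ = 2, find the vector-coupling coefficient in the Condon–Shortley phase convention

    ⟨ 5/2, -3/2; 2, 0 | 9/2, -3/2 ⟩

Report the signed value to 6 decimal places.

+0.597614

j₁+j₂−J=0  J+j₁−j₂=5  J−j₁+j₂=4  j₁+j₂+J+1=10
(j₁±m₁, j₂±m₂, J±M) = (1,4,2,2,3,6)
P² = 23040/7
sum k=0..0:
  [0] +1/96 = 1/96
S = 1/96
C² = P²·S² = 5/14 ; C = +0.597614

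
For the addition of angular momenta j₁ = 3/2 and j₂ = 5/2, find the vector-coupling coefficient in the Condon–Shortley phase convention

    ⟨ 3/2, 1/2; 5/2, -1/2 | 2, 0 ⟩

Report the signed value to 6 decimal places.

j₁+j₂−J=2  J+j₁−j₂=1  J−j₁+j₂=3  j₁+j₂+J+1=7
(j₁±m₁, j₂±m₂, J±M) = (2,1,2,3,2,2)
P² = 8/7
sum k=0..1:
  [0] +1/4 = 1/4
  [1] −1/2 = -1/2
S = -1/4
C² = P²·S² = 1/14 ; C = -0.267261

-0.267261  (= −√(1/14))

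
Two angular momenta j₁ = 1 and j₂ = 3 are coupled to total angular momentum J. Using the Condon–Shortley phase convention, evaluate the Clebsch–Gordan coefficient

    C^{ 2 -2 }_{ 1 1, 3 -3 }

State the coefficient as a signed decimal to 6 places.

√[5·2!0!4!/7! · 2!0!0!6!0!4!] = √(11520/7)
  +(−1)^0/∏(0,2,0,0,0,4)! = 1/48  (running 1/48)
⟨..|..⟩ = √(11520/7)·(1/48) = +0.845154

+0.845154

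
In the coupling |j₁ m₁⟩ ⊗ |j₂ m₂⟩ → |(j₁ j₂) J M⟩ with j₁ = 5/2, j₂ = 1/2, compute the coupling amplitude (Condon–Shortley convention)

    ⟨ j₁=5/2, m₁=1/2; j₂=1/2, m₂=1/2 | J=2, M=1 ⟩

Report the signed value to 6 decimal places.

√[5·1!4!0!/6! · 3!2!1!0!3!1!] = √(12)
  +(−1)^1/∏(1,0,1,0,3,0)! = -1/6  (running -1/6)
⟨..|..⟩ = √(12)·(-1/6) = -0.577350

-0.577350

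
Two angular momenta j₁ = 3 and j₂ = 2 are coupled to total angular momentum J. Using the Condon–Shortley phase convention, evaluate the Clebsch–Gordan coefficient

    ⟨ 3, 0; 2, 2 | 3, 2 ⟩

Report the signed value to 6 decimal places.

√[7·2!4!2!/9! · 3!3!4!0!5!1!] = √(192)
  +(−1)^2/∏(2,0,1,2,3,0)! = 1/24  (running 1/24)
⟨..|..⟩ = √(192)·(1/24) = +0.577350

+√(1/3) ≈ +0.577350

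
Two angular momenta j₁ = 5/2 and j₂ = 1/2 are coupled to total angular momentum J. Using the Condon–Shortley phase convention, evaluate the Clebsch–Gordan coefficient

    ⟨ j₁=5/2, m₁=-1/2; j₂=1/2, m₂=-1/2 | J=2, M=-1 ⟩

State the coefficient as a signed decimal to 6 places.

+0.577350

√[5·1!4!0!/6! · 2!3!0!1!1!3!] = √(12)
  +(−1)^0/∏(0,1,3,0,1,0)! = 1/6  (running 1/6)
⟨..|..⟩ = √(12)·(1/6) = +0.577350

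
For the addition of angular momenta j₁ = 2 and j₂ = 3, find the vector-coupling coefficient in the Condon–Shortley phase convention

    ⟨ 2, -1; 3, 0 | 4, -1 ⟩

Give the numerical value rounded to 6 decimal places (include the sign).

j₁+j₂−J=1  J+j₁−j₂=3  J−j₁+j₂=5  j₁+j₂+J+1=10
(j₁±m₁, j₂±m₂, J±M) = (1,3,3,3,3,5)
P² = 1944/7
sum k=0..1:
  [0] +1/72 = 1/72
  [1] −1/24 = -1/24
S = -1/36
C² = P²·S² = 3/14 ; C = -0.462910

-0.462910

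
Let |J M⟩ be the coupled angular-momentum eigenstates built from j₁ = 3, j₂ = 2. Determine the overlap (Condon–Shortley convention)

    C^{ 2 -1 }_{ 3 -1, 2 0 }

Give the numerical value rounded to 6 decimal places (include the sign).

+√(1/7) ≈ +0.377964

j₁+j₂−J=3  J+j₁−j₂=3  J−j₁+j₂=1  j₁+j₂+J+1=8
(j₁±m₁, j₂±m₂, J±M) = (2,4,2,2,1,3)
P² = 36/7
sum k=1..2:
  [1] −1/12 = -1/12
  [2] +1/4 = 1/4
S = 1/6
C² = P²·S² = 1/7 ; C = +0.377964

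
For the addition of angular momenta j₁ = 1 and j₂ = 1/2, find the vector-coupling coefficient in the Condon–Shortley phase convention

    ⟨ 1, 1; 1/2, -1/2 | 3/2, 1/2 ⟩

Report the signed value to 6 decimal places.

√[4·0!2!1!/4! · 2!0!0!1!2!1!] = √(4/3)
  +(−1)^0/∏(0,0,0,0,2,1)! = 1/2  (running 1/2)
⟨..|..⟩ = √(4/3)·(1/2) = +0.577350

+0.577350  (= +√(1/3))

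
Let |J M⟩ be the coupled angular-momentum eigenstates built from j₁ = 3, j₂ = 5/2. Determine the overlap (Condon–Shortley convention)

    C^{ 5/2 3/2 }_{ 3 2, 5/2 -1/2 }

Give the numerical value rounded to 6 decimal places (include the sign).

triangle: 3!*3!*2!/9! = 72/362880
(j±m)!: 5!*1!*2!*3!*4!*1! = 34560
prefactor² = (2J+1)*Δ*N² = 288/7
  k=0: +1/(0!*3!*1!*2!*2!*0!) = 1/24
  k=1: −1/(1!*2!*0!*1!*3!*1!) = -1/12
Σ = -1/24  ⇒  CG² = 288/7*(-1/24)² = 1/14
CG = −√(1/14) = -0.267261

-0.267261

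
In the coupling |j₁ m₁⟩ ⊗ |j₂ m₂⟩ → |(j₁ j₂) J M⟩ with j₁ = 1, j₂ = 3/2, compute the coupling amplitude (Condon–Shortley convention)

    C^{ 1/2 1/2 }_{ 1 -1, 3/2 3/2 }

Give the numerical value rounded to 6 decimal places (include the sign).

j₁+j₂−J=2  J+j₁−j₂=0  J−j₁+j₂=1  j₁+j₂+J+1=4
(j₁±m₁, j₂±m₂, J±M) = (0,2,3,0,1,0)
P² = 2
sum k=2..2:
  [2] +1/2 = 1/2
S = 1/2
C² = P²·S² = 1/2 ; C = +0.707107

+0.707107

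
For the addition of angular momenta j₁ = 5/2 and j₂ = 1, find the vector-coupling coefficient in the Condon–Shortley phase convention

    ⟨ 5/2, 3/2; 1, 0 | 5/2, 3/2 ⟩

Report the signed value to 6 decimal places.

+√(9/35) ≈ +0.507093

√[6·1!4!1!/7! · 4!1!1!1!4!1!] = √(576/35)
  +(−1)^0/∏(0,1,1,1,3,0)! = 1/6  (running 1/6)
  +(−1)^1/∏(1,0,0,0,4,1)! = -1/24  (running 1/8)
⟨..|..⟩ = √(576/35)·(1/8) = +0.507093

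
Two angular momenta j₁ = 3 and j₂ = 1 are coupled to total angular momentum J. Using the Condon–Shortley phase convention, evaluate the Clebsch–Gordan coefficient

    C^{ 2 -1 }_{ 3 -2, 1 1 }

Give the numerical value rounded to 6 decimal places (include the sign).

+0.690066

j₁+j₂−J=2  J+j₁−j₂=4  J−j₁+j₂=0  j₁+j₂+J+1=7
(j₁±m₁, j₂±m₂, J±M) = (1,5,2,0,1,3)
P² = 480/7
sum k=2..2:
  [2] +1/12 = 1/12
S = 1/12
C² = P²·S² = 10/21 ; C = +0.690066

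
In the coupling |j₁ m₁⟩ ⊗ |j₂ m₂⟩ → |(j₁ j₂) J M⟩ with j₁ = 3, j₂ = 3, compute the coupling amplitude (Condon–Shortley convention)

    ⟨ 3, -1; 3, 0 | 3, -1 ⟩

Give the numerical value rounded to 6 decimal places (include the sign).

triangle: 3!×3!×3!/10! = 216/3628800
(j±m)!: 2!×4!×3!×3!×2!×4! = 82944
prefactor² = (2J+1)×Δ×N² = 864/25
  k=1: −1/(1!×2!×3!×2!×0!×1!) = -1/24
  k=2: +1/(2!×1!×2!×1!×1!×2!) = 1/8
  k=3: −1/(3!×0!×1!×0!×2!×3!) = -1/72
Σ = 5/72  ⇒  CG² = 864/25×5/72² = 1/6
CG = +√(1/6) = +0.408248

+√(1/6) = +0.408248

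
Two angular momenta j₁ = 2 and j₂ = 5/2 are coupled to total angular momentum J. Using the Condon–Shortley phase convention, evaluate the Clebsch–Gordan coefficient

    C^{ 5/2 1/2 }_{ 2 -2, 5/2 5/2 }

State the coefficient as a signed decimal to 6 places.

triangle: 2!×2!×3!/8! = 24/40320
(j±m)!: 0!×4!×5!×0!×3!×2! = 34560
prefactor² = (2J+1)×Δ×N² = 864/7
  k=2: +1/(2!×0!×2!×3!×0!×0!) = 1/24
Σ = 1/24  ⇒  CG² = 864/7×1/24² = 3/14
CG = +√(3/14) = +0.462910

+0.462910  (= +√(3/14))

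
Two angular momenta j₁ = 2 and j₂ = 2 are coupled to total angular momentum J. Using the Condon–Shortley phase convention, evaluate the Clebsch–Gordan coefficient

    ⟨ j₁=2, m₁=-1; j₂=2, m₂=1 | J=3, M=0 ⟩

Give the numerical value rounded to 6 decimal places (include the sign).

-0.632456

√[7·1!3!3!/8! · 1!3!3!1!3!3!] = √(81/10)
  +(−1)^0/∏(0,1,3,3,0,0)! = 1/36  (running 1/36)
  +(−1)^1/∏(1,0,2,2,1,1)! = -1/4  (running -2/9)
⟨..|..⟩ = √(81/10)·(-2/9) = -0.632456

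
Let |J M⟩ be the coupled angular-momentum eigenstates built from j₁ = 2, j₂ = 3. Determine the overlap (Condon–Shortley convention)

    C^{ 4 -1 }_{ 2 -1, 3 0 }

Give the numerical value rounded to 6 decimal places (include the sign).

√[9·1!3!5!/10! · 1!3!3!3!3!5!] = √(1944/7)
  +(−1)^0/∏(0,1,3,3,0,2)! = 1/72  (running 1/72)
  +(−1)^1/∏(1,0,2,2,1,3)! = -1/24  (running -1/36)
⟨..|..⟩ = √(1944/7)·(-1/36) = -0.462910

−√(3/14) ≈ -0.462910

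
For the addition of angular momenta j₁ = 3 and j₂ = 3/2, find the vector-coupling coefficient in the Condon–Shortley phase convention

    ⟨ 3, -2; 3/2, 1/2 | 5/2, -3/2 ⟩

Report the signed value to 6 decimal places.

+√(1/14) ≈ +0.267261

j₁+j₂−J=2  J+j₁−j₂=4  J−j₁+j₂=1  j₁+j₂+J+1=8
(j₁±m₁, j₂±m₂, J±M) = (1,5,2,1,1,4)
P² = 288/7
sum k=1..2:
  [1] −1/24 = -1/24
  [2] +1/12 = 1/12
S = 1/24
C² = P²·S² = 1/14 ; C = +0.267261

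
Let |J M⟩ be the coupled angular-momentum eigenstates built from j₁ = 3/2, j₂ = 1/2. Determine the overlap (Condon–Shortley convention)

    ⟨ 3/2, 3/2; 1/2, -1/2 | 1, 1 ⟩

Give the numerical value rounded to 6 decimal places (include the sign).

triangle: 1!×2!×0!/4! = 2/24
(j±m)!: 3!×0!×0!×1!×2!×0! = 12
prefactor² = (2J+1)×Δ×N² = 3
  k=0: +1/(0!×1!×0!×0!×2!×0!) = 1/2
Σ = 1/2  ⇒  CG² = 3×1/2² = 3/4
CG = +√(3/4) = +0.866025

+√(3/4) ≈ +0.866025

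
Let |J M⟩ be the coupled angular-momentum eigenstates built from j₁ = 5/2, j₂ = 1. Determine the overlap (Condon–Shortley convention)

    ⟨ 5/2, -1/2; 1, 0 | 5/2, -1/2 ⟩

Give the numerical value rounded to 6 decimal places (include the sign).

-0.169031  (= −√(1/35))

j₁+j₂−J=1  J+j₁−j₂=4  J−j₁+j₂=1  j₁+j₂+J+1=7
(j₁±m₁, j₂±m₂, J±M) = (2,3,1,1,2,3)
P² = 144/35
sum k=0..1:
  [0] +1/6 = 1/6
  [1] −1/4 = -1/4
S = -1/12
C² = P²·S² = 1/35 ; C = -0.169031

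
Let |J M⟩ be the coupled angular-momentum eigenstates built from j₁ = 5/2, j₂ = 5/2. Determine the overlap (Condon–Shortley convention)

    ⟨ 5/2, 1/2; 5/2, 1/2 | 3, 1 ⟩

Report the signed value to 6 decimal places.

triangle: 2!*3!*3!/9! = 72/362880
(j±m)!: 3!*2!*3!*2!*4!*2! = 6912
prefactor² = (2J+1)*Δ*N² = 48/5
  k=0: +1/(0!*2!*2!*3!*1!*0!) = 1/24
  k=1: −1/(1!*1!*1!*2!*2!*1!) = -1/4
  k=2: +1/(2!*0!*0!*1!*3!*2!) = 1/24
Σ = -1/6  ⇒  CG² = 48/5*(-1/6)² = 4/15
CG = −√(4/15) = -0.516398

-0.516398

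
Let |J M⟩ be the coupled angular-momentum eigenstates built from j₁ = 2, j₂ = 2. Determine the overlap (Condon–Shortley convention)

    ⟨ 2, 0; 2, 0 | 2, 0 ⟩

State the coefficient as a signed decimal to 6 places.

triangle: 2!×2!×2!/7! = 8/5040
(j±m)!: 2!×2!×2!×2!×2!×2! = 64
prefactor² = (2J+1)×Δ×N² = 32/63
  k=0: +1/(0!×2!×2!×2!×0!×0!) = 1/8
  k=1: −1/(1!×1!×1!×1!×1!×1!) = -1
  k=2: +1/(2!×0!×0!×0!×2!×2!) = 1/8
Σ = -3/4  ⇒  CG² = 32/63×(-3/4)² = 2/7
CG = −√(2/7) = -0.534522

-0.534522  (= −√(2/7))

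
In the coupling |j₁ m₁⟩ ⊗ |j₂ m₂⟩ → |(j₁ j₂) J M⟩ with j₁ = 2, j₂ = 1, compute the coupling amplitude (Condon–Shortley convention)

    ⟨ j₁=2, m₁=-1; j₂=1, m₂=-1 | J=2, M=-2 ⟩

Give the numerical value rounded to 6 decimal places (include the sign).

+√(1/3) = +0.577350

√[5·1!3!1!/6! · 1!3!0!2!0!4!] = √(12)
  +(−1)^0/∏(0,1,3,0,0,1)! = 1/6  (running 1/6)
⟨..|..⟩ = √(12)·(1/6) = +0.577350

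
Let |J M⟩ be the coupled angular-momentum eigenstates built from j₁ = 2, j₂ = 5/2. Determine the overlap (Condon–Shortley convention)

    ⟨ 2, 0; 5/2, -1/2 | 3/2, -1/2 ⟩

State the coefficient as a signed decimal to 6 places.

−√(2/35) ≈ -0.239046

√[4·3!1!2!/7! · 2!2!2!3!1!2!] = √(32/35)
  +(−1)^1/∏(1,2,1,1,0,1)! = -1/2  (running -1/2)
  +(−1)^2/∏(2,1,0,0,1,2)! = 1/4  (running -1/4)
⟨..|..⟩ = √(32/35)·(-1/4) = -0.239046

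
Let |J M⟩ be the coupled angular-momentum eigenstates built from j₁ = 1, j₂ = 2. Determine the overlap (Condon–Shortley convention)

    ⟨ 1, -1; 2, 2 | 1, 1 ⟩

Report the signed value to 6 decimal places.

+√(3/5) = +0.774597

j₁+j₂−J=2  J+j₁−j₂=0  J−j₁+j₂=2  j₁+j₂+J+1=5
(j₁±m₁, j₂±m₂, J±M) = (0,2,4,0,2,0)
P² = 48/5
sum k=2..2:
  [2] +1/4 = 1/4
S = 1/4
C² = P²·S² = 3/5 ; C = +0.774597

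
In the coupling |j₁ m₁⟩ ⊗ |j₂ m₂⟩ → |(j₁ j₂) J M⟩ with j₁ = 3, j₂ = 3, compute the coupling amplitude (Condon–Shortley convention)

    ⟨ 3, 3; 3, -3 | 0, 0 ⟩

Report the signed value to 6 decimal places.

triangle: 6!·0!·0!/7! = 720/5040
(j±m)!: 6!·0!·0!·6!·0!·0! = 518400
prefactor² = (2J+1)·Δ·N² = 518400/7
  k=0: +1/(0!·6!·0!·0!·0!·0!) = 1/720
Σ = 1/720  ⇒  CG² = 518400/7·1/720² = 1/7
CG = +√(1/7) = +0.377964

+√(1/7) = +0.377964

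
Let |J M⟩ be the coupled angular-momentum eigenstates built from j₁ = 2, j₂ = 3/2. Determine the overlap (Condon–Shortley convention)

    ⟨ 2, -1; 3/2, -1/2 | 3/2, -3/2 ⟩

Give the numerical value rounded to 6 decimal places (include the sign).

√[4·2!2!1!/6! · 1!3!1!2!0!3!] = √(8/5)
  +(−1)^1/∏(1,1,2,0,0,1)! = -1/2  (running -1/2)
⟨..|..⟩ = √(8/5)·(-1/2) = -0.632456

-0.632456  (= −√(2/5))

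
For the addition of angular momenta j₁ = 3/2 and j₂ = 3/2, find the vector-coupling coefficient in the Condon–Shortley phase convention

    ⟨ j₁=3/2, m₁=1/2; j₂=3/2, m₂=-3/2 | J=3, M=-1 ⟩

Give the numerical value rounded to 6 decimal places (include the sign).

+√(1/5) ≈ +0.447214

√[7·0!3!3!/7! · 2!1!0!3!2!4!] = √(144/5)
  +(−1)^0/∏(0,0,1,0,2,3)! = 1/12  (running 1/12)
⟨..|..⟩ = √(144/5)·(1/12) = +0.447214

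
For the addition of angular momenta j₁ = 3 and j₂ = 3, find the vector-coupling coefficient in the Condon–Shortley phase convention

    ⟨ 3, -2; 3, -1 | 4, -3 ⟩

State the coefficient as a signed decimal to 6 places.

−√(1/11) = -0.301511

j₁+j₂−J=2  J+j₁−j₂=4  J−j₁+j₂=4  j₁+j₂+J+1=11
(j₁±m₁, j₂±m₂, J±M) = (1,5,2,4,1,7)
P² = 82944/11
sum k=1..2:
  [1] −1/144 = -1/144
  [2] +1/288 = 1/288
S = -1/288
C² = P²·S² = 1/11 ; C = -0.301511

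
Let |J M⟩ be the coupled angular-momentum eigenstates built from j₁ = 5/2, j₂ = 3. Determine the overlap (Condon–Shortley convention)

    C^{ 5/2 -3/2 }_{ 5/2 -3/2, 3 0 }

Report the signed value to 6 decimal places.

+0.483046

j₁+j₂−J=3  J+j₁−j₂=2  J−j₁+j₂=3  j₁+j₂+J+1=9
(j₁±m₁, j₂±m₂, J±M) = (1,4,3,3,1,4)
P² = 864/35
sum k=2..3:
  [2] +1/8 = 1/8
  [3] −1/36 = -1/36
S = 7/72
C² = P²·S² = 7/30 ; C = +0.483046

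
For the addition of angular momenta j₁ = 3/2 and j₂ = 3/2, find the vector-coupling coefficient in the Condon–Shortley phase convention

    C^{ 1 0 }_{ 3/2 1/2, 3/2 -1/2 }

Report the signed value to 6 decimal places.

−√(1/20) = -0.223607

j₁+j₂−J=2  J+j₁−j₂=1  J−j₁+j₂=1  j₁+j₂+J+1=5
(j₁±m₁, j₂±m₂, J±M) = (2,1,1,2,1,1)
P² = 1/5
sum k=0..1:
  [0] +1/2 = 1/2
  [1] −1/1 = -1
S = -1/2
C² = P²·S² = 1/20 ; C = -0.223607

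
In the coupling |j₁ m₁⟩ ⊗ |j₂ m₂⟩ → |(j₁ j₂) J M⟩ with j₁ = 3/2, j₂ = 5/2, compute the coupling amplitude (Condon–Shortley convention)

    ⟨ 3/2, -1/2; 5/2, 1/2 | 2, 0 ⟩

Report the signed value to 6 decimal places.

−√(1/14) = -0.267261

√[5·2!1!3!/7! · 1!2!3!2!2!2!] = √(8/7)
  +(−1)^1/∏(1,1,1,2,0,1)! = -1/2  (running -1/2)
  +(−1)^2/∏(2,0,0,1,1,2)! = 1/4  (running -1/4)
⟨..|..⟩ = √(8/7)·(-1/4) = -0.267261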